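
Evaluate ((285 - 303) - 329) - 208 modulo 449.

285 - 303 = -18 ≡ 431 (mod 449)
431 - 329 = 102
102 - 208 = -106 ≡ 343 (mod 449)

343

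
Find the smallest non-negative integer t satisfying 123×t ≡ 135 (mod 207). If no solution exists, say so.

60

gcd(123, 207) = 3, and 3 | 135, so solutions exist.
Divide through by 3: 41×t mod 69 = 45.
41⁻¹ ≡ 32 (mod 69).
t ≡ 32×45 ≡ 60 (mod 69).
The smallest non-negative solution is t = 60.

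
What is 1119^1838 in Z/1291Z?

Using repeated squaring:
1838 in binary is 11100101110, i.e. 1838 = 1024 + 512 + 256 + 32 + 8 + 4 + 2.
1119^1 ≡ 1119 (mod 1291)
1119^2 ≡ 1119^2 = 1252161 ≡ 1182 (mod 1291)
1119^4 ≡ 1182^2 = 1397124 ≡ 262 (mod 1291)
1119^8 ≡ 262^2 = 68644 ≡ 221 (mod 1291)
1119^16 ≡ 221^2 = 48841 ≡ 1074 (mod 1291)
1119^32 ≡ 1074^2 = 1153476 ≡ 613 (mod 1291)
1119^64 ≡ 613^2 = 375769 ≡ 88 (mod 1291)
1119^128 ≡ 88^2 = 7744 ≡ 1289 (mod 1291)
1119^256 ≡ 1289^2 = 1661521 ≡ 4 (mod 1291)
1119^512 ≡ 4^2 = 16 (mod 1291)
1119^1024 ≡ 16^2 = 256 (mod 1291)
1119^1838 = 1119^1024 · 1119^512 · 1119^256 · 1119^32 · 1119^8 · 1119^4 · 1119^2 ≡ 256 · 16 · 4 · 613 · 221 · 262 · 1182 (mod 1291).
Accumulate the product:
256 · 16 = 4096 ≡ 223
223 · 4 = 892
892 · 613 = 546796 ≡ 703
703 · 221 = 155363 ≡ 443
443 · 262 = 116066 ≡ 1167
1167 · 1182 = 1379394 ≡ 606

606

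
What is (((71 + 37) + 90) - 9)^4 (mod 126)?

63

71 + 37 = 108
108 + 90 = 198 ≡ 72 (mod 126)
72 - 9 = 63
(63)^4 ≡ 63 (mod 126)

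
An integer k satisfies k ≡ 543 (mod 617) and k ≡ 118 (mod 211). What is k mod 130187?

617⁻¹ mod 211: 617*145 ≡ 1 (mod 211), so 617⁻¹ ≡ 145.
k = 543 + 617*((118 − 543)*145 mod 211) = 543 + 617*198 = 122709.
Check: 122709 mod 617 = 543, 122709 mod 211 = 118. ✓

122709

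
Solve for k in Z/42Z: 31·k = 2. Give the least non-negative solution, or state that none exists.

gcd(31, 42) = 1, so a unique solution mod 42 exists.
31⁻¹ ≡ 19 (mod 42).
k ≡ 19·2 ≡ 38 (mod 42).

38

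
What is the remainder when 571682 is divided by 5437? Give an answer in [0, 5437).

571682 = 105*5437 + 797, so 571682 ≡ 797 (mod 5437).

797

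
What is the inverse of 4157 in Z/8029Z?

Run the extended Euclidean algorithm:
8029 = 1*4157 + 3872
4157 = 1*3872 + 285
3872 = 13*285 + 167
285 = 1*167 + 118
167 = 1*118 + 49
118 = 2*49 + 20
49 = 2*20 + 9
20 = 2*9 + 2
9 = 4*2 + 1
2 = 2*1 + 0
gcd(4157, 8029) = 1, so the inverse exists.
Bézout: 1 = 1867*8029 − 3606*4157.
So 4157⁻¹ ≡ −3606 ≡ 4423 (mod 8029).

4423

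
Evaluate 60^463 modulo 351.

Compute successive squares:
463 in binary is 111001111, i.e. 463 = 256 + 128 + 64 + 8 + 4 + 2 + 1.
60^1 ≡ 60 (mod 351)
60^2 ≡ 60^2 = 3600 ≡ 90 (mod 351)
60^4 ≡ 90^2 = 8100 ≡ 27 (mod 351)
60^8 ≡ 27^2 = 729 ≡ 27 (mod 351)
60^16 ≡ 27^2 = 729 ≡ 27 (mod 351)
60^32 ≡ 27^2 = 729 ≡ 27 (mod 351)
60^64 ≡ 27^2 = 729 ≡ 27 (mod 351)
60^128 ≡ 27^2 = 729 ≡ 27 (mod 351)
60^256 ≡ 27^2 = 729 ≡ 27 (mod 351)
60^463 = 60^256 × 60^128 × 60^64 × 60^8 × 60^4 × 60^2 × 60^1 ≡ 27 × 27 × 27 × 27 × 27 × 90 × 60 (mod 351).
Accumulate the product:
27 × 27 = 729 ≡ 27
27 × 27 = 729 ≡ 27
27 × 27 = 729 ≡ 27
27 × 27 = 729 ≡ 27
27 × 90 = 2430 ≡ 324
324 × 60 = 19440 ≡ 135

135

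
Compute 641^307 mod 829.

580

Compute successive squares:
641^1 ≡ 641 (mod 829)
641^2 ≡ 641^2 = 410881 ≡ 526 (mod 829)
641^4 ≡ 526^2 = 276676 ≡ 619 (mod 829)
641^8 ≡ 619^2 = 383161 ≡ 163 (mod 829)
641^16 ≡ 163^2 = 26569 ≡ 41 (mod 829)
641^32 ≡ 41^2 = 1681 ≡ 23 (mod 829)
641^64 ≡ 23^2 = 529 (mod 829)
641^128 ≡ 529^2 = 279841 ≡ 468 (mod 829)
641^256 ≡ 468^2 = 219024 ≡ 168 (mod 829)
641^307 = 641^256 · 641^32 · 641^16 · 641^2 · 641^1 ≡ 168 · 23 · 41 · 526 · 641 (mod 829).
Accumulate the product:
168 · 23 = 3864 ≡ 548
548 · 41 = 22468 ≡ 85
85 · 526 = 44710 ≡ 773
773 · 641 = 495493 ≡ 580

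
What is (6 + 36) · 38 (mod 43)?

6 + 36 = 42
42 · 38 = 1596 ≡ 5 (mod 43)

5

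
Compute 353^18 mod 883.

Using repeated squaring:
18 in binary is 10010, i.e. 18 = 16 + 2.
353^1 ≡ 353 (mod 883)
353^2 ≡ 353^2 = 124609 ≡ 106 (mod 883)
353^4 ≡ 106^2 = 11236 ≡ 640 (mod 883)
353^8 ≡ 640^2 = 409600 ≡ 771 (mod 883)
353^16 ≡ 771^2 = 594441 ≡ 182 (mod 883)
353^18 = 353^16 × 353^2 ≡ 182 × 106 (mod 883).
182 × 106 = 19292 ≡ 749 (mod 883).

749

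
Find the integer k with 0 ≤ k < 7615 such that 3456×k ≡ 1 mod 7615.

Apply the Euclidean algorithm and back-substitute:
7615 = 2·3456 + 703
3456 = 4·703 + 644
703 = 1·644 + 59
644 = 10·59 + 54
59 = 1·54 + 5
54 = 10·5 + 4
5 = 1·4 + 1
4 = 4·1 + 0
gcd(3456, 7615) = 1, so the inverse exists.
Back-substitute for 1:
1 = 1·5 − 1·4
  = −1·54 + 11·5
  = 11·59 − 12·54
  = −12·644 + 131·59
  = 131·703 − 143·644
  = −143·3456 + 703·703
  = 703·7615 − 1549·3456
So 3456⁻¹ ≡ −1549 ≡ 6066 (mod 7615).

6066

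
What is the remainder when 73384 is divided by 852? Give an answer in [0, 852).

73384 = 86·852 + 112, so 73384 ≡ 112 (mod 852).

112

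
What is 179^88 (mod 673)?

178

By square-and-multiply:
179^1 ≡ 179 (mod 673)
179^2 ≡ 179^2 = 32041 ≡ 410 (mod 673)
179^4 ≡ 410^2 = 168100 ≡ 523 (mod 673)
179^8 ≡ 523^2 = 273529 ≡ 291 (mod 673)
179^16 ≡ 291^2 = 84681 ≡ 556 (mod 673)
179^32 ≡ 556^2 = 309136 ≡ 229 (mod 673)
179^64 ≡ 229^2 = 52441 ≡ 620 (mod 673)
179^88 = 179^64 · 179^16 · 179^8 ≡ 620 · 556 · 291 (mod 673).
Accumulate the product:
620 · 556 = 344720 ≡ 144
144 · 291 = 41904 ≡ 178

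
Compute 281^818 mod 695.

Using repeated squaring:
281^1 ≡ 281 (mod 695)
281^2 ≡ 281^2 = 78961 ≡ 426 (mod 695)
281^4 ≡ 426^2 = 181476 ≡ 81 (mod 695)
281^8 ≡ 81^2 = 6561 ≡ 306 (mod 695)
281^16 ≡ 306^2 = 93636 ≡ 506 (mod 695)
281^32 ≡ 506^2 = 256036 ≡ 276 (mod 695)
281^64 ≡ 276^2 = 76176 ≡ 421 (mod 695)
281^128 ≡ 421^2 = 177241 ≡ 16 (mod 695)
281^256 ≡ 16^2 = 256 (mod 695)
281^512 ≡ 256^2 = 65536 ≡ 206 (mod 695)
281^818 = 281^512 × 281^256 × 281^32 × 281^16 × 281^2 ≡ 206 × 256 × 276 × 506 × 426 (mod 695).
Accumulate the product:
206 × 256 = 52736 ≡ 611
611 × 276 = 168636 ≡ 446
446 × 506 = 225676 ≡ 496
496 × 426 = 211296 ≡ 16

16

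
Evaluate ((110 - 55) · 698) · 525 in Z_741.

110 - 55 = 55
55 · 698 = 38390 ≡ 599 (mod 741)
599 · 525 = 314475 ≡ 291 (mod 741)

291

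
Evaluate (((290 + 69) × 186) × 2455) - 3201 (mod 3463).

2401

290 + 69 = 359
359 × 186 = 66774 ≡ 977 (mod 3463)
977 × 2455 = 2398535 ≡ 2139 (mod 3463)
2139 - 3201 = -1062 ≡ 2401 (mod 3463)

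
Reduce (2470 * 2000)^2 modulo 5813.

2470 * 2000 = 4940000 ≡ 4763 (mod 5813)
(4763)^2 ≡ 3843 (mod 5813)

3843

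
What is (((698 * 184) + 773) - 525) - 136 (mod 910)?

698 * 184 = 128432 ≡ 122 (mod 910)
122 + 773 = 895
895 - 525 = 370
370 - 136 = 234

234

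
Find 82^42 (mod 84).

64

Using repeated squaring:
42 in binary is 101010, i.e. 42 = 32 + 8 + 2.
82^1 ≡ 82 (mod 84)
82^2 ≡ 82^2 = 6724 ≡ 4 (mod 84)
82^4 ≡ 4^2 = 16 (mod 84)
82^8 ≡ 16^2 = 256 ≡ 4 (mod 84)
82^16 ≡ 4^2 = 16 (mod 84)
82^32 ≡ 16^2 = 256 ≡ 4 (mod 84)
82^42 = 82^32 · 82^8 · 82^2 ≡ 4 · 4 · 4 (mod 84).
Accumulate the product:
4 · 4 = 16
16 · 4 = 64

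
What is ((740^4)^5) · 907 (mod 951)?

(740)^4 ≡ 544 (mod 951)
(544)^5 ≡ 382 (mod 951)
382 · 907 = 346474 ≡ 310 (mod 951)

310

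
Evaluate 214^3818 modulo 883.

3818 in binary is 111011101010, i.e. 3818 = 2048 + 1024 + 512 + 128 + 64 + 32 + 8 + 2.
214^1 ≡ 214 (mod 883)
214^2 ≡ 214^2 = 45796 ≡ 763 (mod 883)
214^4 ≡ 763^2 = 582169 ≡ 272 (mod 883)
214^8 ≡ 272^2 = 73984 ≡ 695 (mod 883)
214^16 ≡ 695^2 = 483025 ≡ 24 (mod 883)
214^32 ≡ 24^2 = 576 (mod 883)
214^64 ≡ 576^2 = 331776 ≡ 651 (mod 883)
214^128 ≡ 651^2 = 423801 ≡ 844 (mod 883)
214^256 ≡ 844^2 = 712336 ≡ 638 (mod 883)
214^512 ≡ 638^2 = 407044 ≡ 864 (mod 883)
214^1024 ≡ 864^2 = 746496 ≡ 361 (mod 883)
214^2048 ≡ 361^2 = 130321 ≡ 520 (mod 883)
214^3818 = 214^2048 × 214^1024 × 214^512 × 214^128 × 214^64 × 214^32 × 214^8 × 214^2 ≡ 520 × 361 × 864 × 844 × 651 × 576 × 695 × 763 (mod 883).
Accumulate the product:
520 × 361 = 187720 ≡ 524
524 × 864 = 452736 ≡ 640
640 × 844 = 540160 ≡ 647
647 × 651 = 421197 ≡ 6
6 × 576 = 3456 ≡ 807
807 × 695 = 560865 ≡ 160
160 × 763 = 122080 ≡ 226

226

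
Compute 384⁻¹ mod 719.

631

719 = 1·384 + 335
384 = 1·335 + 49
335 = 6·49 + 41
49 = 1·41 + 8
41 = 5·8 + 1
8 = 8·1 + 0
gcd(384, 719) = 1, so the inverse exists.
Bézout: 1 = 47·719 − 88·384.
So 384⁻¹ ≡ −88 ≡ 631 (mod 719).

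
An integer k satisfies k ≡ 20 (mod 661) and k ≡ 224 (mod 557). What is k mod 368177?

661⁻¹ mod 557: 661·316 ≡ 1 (mod 557), so 661⁻¹ ≡ 316.
k = 20 + 661·((224 − 20)·316 mod 557) = 20 + 661·409 = 270369.

270369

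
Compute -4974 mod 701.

634

-4974 = -8*701 + 634, so -4974 ≡ 634 (mod 701).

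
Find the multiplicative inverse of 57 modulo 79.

61

By the extended Euclidean algorithm:
79 = 1*57 + 22
57 = 2*22 + 13
22 = 1*13 + 9
13 = 1*9 + 4
9 = 2*4 + 1
4 = 4*1 + 0
gcd(57, 79) = 1, so the inverse exists.
Back-substitute for 1:
1 = 1*9 − 2*4
  = −2*13 + 3*9
  = 3*22 − 5*13
  = −5*57 + 13*22
  = 13*79 − 18*57
So 57⁻¹ ≡ −18 ≡ 61 (mod 79).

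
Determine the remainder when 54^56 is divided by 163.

Using repeated squaring:
56 in binary is 111000, i.e. 56 = 32 + 16 + 8.
54^1 ≡ 54 (mod 163)
54^2 ≡ 54^2 = 2916 ≡ 145 (mod 163)
54^4 ≡ 145^2 = 21025 ≡ 161 (mod 163)
54^8 ≡ 161^2 = 25921 ≡ 4 (mod 163)
54^16 ≡ 4^2 = 16 (mod 163)
54^32 ≡ 16^2 = 256 ≡ 93 (mod 163)
54^56 = 54^32 · 54^16 · 54^8 ≡ 93 · 16 · 4 (mod 163).
Accumulate the product:
93 · 16 = 1488 ≡ 21
21 · 4 = 84

84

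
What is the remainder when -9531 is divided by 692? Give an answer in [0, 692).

157

-9531 = -14×692 + 157, so -9531 ≡ 157 (mod 692).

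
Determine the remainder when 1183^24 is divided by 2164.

1993

1183^1 ≡ 1183 (mod 2164)
1183^2 ≡ 1183^2 = 1399489 ≡ 1545 (mod 2164)
1183^4 ≡ 1545^2 = 2387025 ≡ 133 (mod 2164)
1183^8 ≡ 133^2 = 17689 ≡ 377 (mod 2164)
1183^16 ≡ 377^2 = 142129 ≡ 1469 (mod 2164)
1183^24 = 1183^16 * 1183^8 ≡ 1469 * 377 (mod 2164).
1469 * 377 = 553813 ≡ 1993 (mod 2164).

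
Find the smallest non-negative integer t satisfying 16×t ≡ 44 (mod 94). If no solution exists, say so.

gcd(16, 94) = 2, and 2 | 44, so solutions exist.
Divide through by 2: 8×t ≡ 22 (mod 47).
8⁻¹ ≡ 6 (mod 47).
t ≡ 6×22 ≡ 38 (mod 47).
The smallest non-negative solution is t = 38.

38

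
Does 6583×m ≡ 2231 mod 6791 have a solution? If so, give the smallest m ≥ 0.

gcd(6583, 6791) = 1, so a unique solution mod 6791 exists.
6583⁻¹ ≡ 4930 (mod 6791).
m ≡ 4930×2231 ≡ 4201 (mod 6791).

4201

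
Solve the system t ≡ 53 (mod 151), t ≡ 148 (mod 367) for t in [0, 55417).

151⁻¹ mod 367: 151*175 ≡ 1 (mod 367), so 151⁻¹ ≡ 175.
t = 53 + 151*((148 − 53)*175 mod 367) = 53 + 151*110 = 16663.

16663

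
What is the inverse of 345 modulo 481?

Apply the Euclidean algorithm and back-substitute:
481 = 1*345 + 136
345 = 2*136 + 73
136 = 1*73 + 63
73 = 1*63 + 10
63 = 6*10 + 3
10 = 3*3 + 1
3 = 3*1 + 0
gcd(345, 481) = 1, so the inverse exists.
Back-substitute for 1:
1 = 1*10 − 3*3
  = −3*63 + 19*10
  = 19*73 − 22*63
  = −22*136 + 41*73
  = 41*345 − 104*136
  = −104*481 + 145*345
So 345⁻¹ ≡ 145 (mod 481).

145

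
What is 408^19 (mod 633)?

Compute successive squares:
19 in binary is 10011, i.e. 19 = 16 + 2 + 1.
408^1 ≡ 408 (mod 633)
408^2 ≡ 408^2 = 166464 ≡ 618 (mod 633)
408^4 ≡ 618^2 = 381924 ≡ 225 (mod 633)
408^8 ≡ 225^2 = 50625 ≡ 618 (mod 633)
408^16 ≡ 618^2 = 381924 ≡ 225 (mod 633)
408^19 = 408^16 * 408^2 * 408^1 ≡ 225 * 618 * 408 (mod 633).
Accumulate the product:
225 * 618 = 139050 ≡ 423
423 * 408 = 172584 ≡ 408

408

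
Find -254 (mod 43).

4

-254 = -6*43 + 4, so -254 ≡ 4 (mod 43).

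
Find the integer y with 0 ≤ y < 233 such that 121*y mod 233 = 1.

52

By the extended Euclidean algorithm:
233 = 1×121 + 112
121 = 1×112 + 9
112 = 12×9 + 4
9 = 2×4 + 1
4 = 4×1 + 0
gcd(121, 233) = 1, so the inverse exists.
Bézout: 1 = −27×233 + 52×121.
So 121⁻¹ ≡ 52 (mod 233).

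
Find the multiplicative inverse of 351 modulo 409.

409 = 1×351 + 58
351 = 6×58 + 3
58 = 19×3 + 1
3 = 3×1 + 0
gcd(351, 409) = 1, so the inverse exists.
Bézout: 1 = 115×409 − 134×351.
So 351⁻¹ ≡ −134 ≡ 275 (mod 409).

275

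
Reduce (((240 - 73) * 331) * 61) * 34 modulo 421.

304

240 - 73 = 167
167 * 331 = 55277 ≡ 126 (mod 421)
126 * 61 = 7686 ≡ 108 (mod 421)
108 * 34 = 3672 ≡ 304 (mod 421)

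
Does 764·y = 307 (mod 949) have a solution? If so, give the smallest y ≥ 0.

578

gcd(764, 949) = 1, so a unique solution mod 949 exists.
764⁻¹ ≡ 277 (mod 949).
y ≡ 277·307 ≡ 578 (mod 949).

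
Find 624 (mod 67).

21

624 = 9·67 + 21, so 624 ≡ 21 (mod 67).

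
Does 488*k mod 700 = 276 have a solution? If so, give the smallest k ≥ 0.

2

gcd(488, 700) = 4, and 4 | 276, so solutions exist.
Divide through by 4: 122*k mod 175 = 69.
122⁻¹ ≡ 33 (mod 175).
k ≡ 33*69 ≡ 2 (mod 175).
The smallest non-negative solution is k = 2.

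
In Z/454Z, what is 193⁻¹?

By the extended Euclidean algorithm:
454 = 2*193 + 68
193 = 2*68 + 57
68 = 1*57 + 11
57 = 5*11 + 2
11 = 5*2 + 1
2 = 2*1 + 0
gcd(193, 454) = 1, so the inverse exists.
Bézout: 1 = 88*454 − 207*193.
So 193⁻¹ ≡ −207 ≡ 247 (mod 454).

247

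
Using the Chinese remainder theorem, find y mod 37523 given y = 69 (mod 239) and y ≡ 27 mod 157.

239⁻¹ mod 157: 239×90 ≡ 1 (mod 157), so 239⁻¹ ≡ 90.
y = 69 + 239×((27 − 69)×90 mod 157) = 69 + 239×145 = 34724.

34724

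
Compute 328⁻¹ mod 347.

347 = 1*328 + 19
328 = 17*19 + 5
19 = 3*5 + 4
5 = 1*4 + 1
4 = 4*1 + 0
gcd(328, 347) = 1, so the inverse exists.
Bézout: 1 = −69*347 + 73*328.
So 328⁻¹ ≡ 73 (mod 347).

73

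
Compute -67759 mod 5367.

-67759 = -13·5367 + 2012, so -67759 ≡ 2012 (mod 5367).

2012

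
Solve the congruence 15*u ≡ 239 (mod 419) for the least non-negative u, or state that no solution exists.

407

gcd(15, 419) = 1, so a unique solution mod 419 exists.
15⁻¹ ≡ 28 (mod 419).
u ≡ 28*239 ≡ 407 (mod 419).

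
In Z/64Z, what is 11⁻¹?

Run the extended Euclidean algorithm:
64 = 5*11 + 9
11 = 1*9 + 2
9 = 4*2 + 1
2 = 2*1 + 0
gcd(11, 64) = 1, so the inverse exists.
Back-substitute for 1:
1 = 1*9 − 4*2
  = −4*11 + 5*9
  = 5*64 − 29*11
So 11⁻¹ ≡ −29 ≡ 35 (mod 64).

35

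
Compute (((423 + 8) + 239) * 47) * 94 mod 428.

423 + 8 = 431 ≡ 3 (mod 428)
3 + 239 = 242
242 * 47 = 11374 ≡ 246 (mod 428)
246 * 94 = 23124 ≡ 12 (mod 428)

12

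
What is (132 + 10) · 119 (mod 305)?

132 + 10 = 142
142 · 119 = 16898 ≡ 123 (mod 305)

123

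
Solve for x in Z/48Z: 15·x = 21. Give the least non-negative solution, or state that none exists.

11

gcd(15, 48) = 3, and 3 | 21, so solutions exist.
Divide through by 3: 5·x ≡ 7 (mod 16).
5⁻¹ ≡ 13 (mod 16).
x ≡ 13·7 ≡ 11 (mod 16).
The smallest non-negative solution is x = 11.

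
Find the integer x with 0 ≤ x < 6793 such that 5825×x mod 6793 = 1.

400

6793 = 1*5825 + 968
5825 = 6*968 + 17
968 = 56*17 + 16
17 = 1*16 + 1
16 = 16*1 + 0
gcd(5825, 6793) = 1, so the inverse exists.
Back-substitute for 1:
1 = 1*17 − 1*16
  = −1*968 + 57*17
  = 57*5825 − 343*968
  = −343*6793 + 400*5825
So 5825⁻¹ ≡ 400 (mod 6793).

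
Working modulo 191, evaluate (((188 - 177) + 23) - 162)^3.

28

188 - 177 = 11
11 + 23 = 34
34 - 162 = -128 ≡ 63 (mod 191)
(63)^3 ≡ 28 (mod 191)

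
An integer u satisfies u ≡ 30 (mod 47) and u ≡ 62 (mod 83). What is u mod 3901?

47⁻¹ mod 83: 47×53 ≡ 1 (mod 83), so 47⁻¹ ≡ 53.
u = 30 + 47×((62 − 30)×53 mod 83) = 30 + 47×36 = 1722.

1722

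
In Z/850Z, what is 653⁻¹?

617

Run the extended Euclidean algorithm:
850 = 1*653 + 197
653 = 3*197 + 62
197 = 3*62 + 11
62 = 5*11 + 7
11 = 1*7 + 4
7 = 1*4 + 3
4 = 1*3 + 1
3 = 3*1 + 0
gcd(653, 850) = 1, so the inverse exists.
Back-substitute for 1:
1 = 1*4 − 1*3
  = −1*7 + 2*4
  = 2*11 − 3*7
  = −3*62 + 17*11
  = 17*197 − 54*62
  = −54*653 + 179*197
  = 179*850 − 233*653
So 653⁻¹ ≡ −233 ≡ 617 (mod 850).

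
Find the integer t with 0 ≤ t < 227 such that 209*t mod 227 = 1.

227 = 1·209 + 18
209 = 11·18 + 11
18 = 1·11 + 7
11 = 1·7 + 4
7 = 1·4 + 3
4 = 1·3 + 1
3 = 3·1 + 0
gcd(209, 227) = 1, so the inverse exists.
Back-substitute for 1:
1 = 1·4 − 1·3
  = −1·7 + 2·4
  = 2·11 − 3·7
  = −3·18 + 5·11
  = 5·209 − 58·18
  = −58·227 + 63·209
So 209⁻¹ ≡ 63 (mod 227).

63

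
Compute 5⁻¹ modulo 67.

27

Run the extended Euclidean algorithm:
67 = 13*5 + 2
5 = 2*2 + 1
2 = 2*1 + 0
gcd(5, 67) = 1, so the inverse exists.
Back-substitute for 1:
1 = 1*5 − 2*2
  = −2*67 + 27*5
So 5⁻¹ ≡ 27 (mod 67).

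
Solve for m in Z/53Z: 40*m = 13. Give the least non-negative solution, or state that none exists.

gcd(40, 53) = 1, so a unique solution mod 53 exists.
40⁻¹ ≡ 4 (mod 53).
m ≡ 4*13 ≡ 52 (mod 53).

52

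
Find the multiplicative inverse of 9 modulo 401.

401 = 44·9 + 5
9 = 1·5 + 4
5 = 1·4 + 1
4 = 4·1 + 0
gcd(9, 401) = 1, so the inverse exists.
Bézout: 1 = 2·401 − 89·9.
So 9⁻¹ ≡ −89 ≡ 312 (mod 401).

312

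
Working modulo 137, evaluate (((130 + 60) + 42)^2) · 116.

130 + 60 = 190 ≡ 53 (mod 137)
53 + 42 = 95
(95)^2 ≡ 120 (mod 137)
120 · 116 = 13920 ≡ 83 (mod 137)

83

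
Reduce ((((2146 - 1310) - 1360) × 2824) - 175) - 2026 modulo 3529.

203

2146 - 1310 = 836
836 - 1360 = -524 ≡ 3005 (mod 3529)
3005 × 2824 = 8486120 ≡ 2404 (mod 3529)
2404 - 175 = 2229
2229 - 2026 = 203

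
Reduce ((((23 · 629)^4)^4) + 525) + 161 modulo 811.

555

23 · 629 = 14467 ≡ 680 (mod 811)
(680)^4 ≡ 680 (mod 811)
(680)^4 ≡ 680 (mod 811)
680 + 525 = 1205 ≡ 394 (mod 811)
394 + 161 = 555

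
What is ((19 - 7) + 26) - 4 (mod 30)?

19 - 7 = 12
12 + 26 = 38 ≡ 8 (mod 30)
8 - 4 = 4

4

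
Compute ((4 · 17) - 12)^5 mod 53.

4 · 17 = 68 ≡ 15 (mod 53)
15 - 12 = 3
(3)^5 ≡ 31 (mod 53)

31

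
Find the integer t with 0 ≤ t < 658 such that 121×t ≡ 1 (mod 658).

658 = 5·121 + 53
121 = 2·53 + 15
53 = 3·15 + 8
15 = 1·8 + 7
8 = 1·7 + 1
7 = 7·1 + 0
gcd(121, 658) = 1, so the inverse exists.
Bézout: 1 = 16·658 − 87·121.
So 121⁻¹ ≡ −87 ≡ 571 (mod 658).

571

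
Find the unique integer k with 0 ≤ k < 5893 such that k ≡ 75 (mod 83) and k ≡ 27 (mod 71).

83⁻¹ mod 71: 83*6 ≡ 1 (mod 71), so 83⁻¹ ≡ 6.
k = 75 + 83*((27 − 75)*6 mod 71) = 75 + 83*67 = 5636.
Check: 5636 mod 83 = 75, 5636 mod 71 = 27. ✓

5636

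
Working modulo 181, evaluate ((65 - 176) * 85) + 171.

148

65 - 176 = -111 ≡ 70 (mod 181)
70 * 85 = 5950 ≡ 158 (mod 181)
158 + 171 = 329 ≡ 148 (mod 181)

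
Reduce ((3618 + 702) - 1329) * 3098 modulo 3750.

3618 + 702 = 4320 ≡ 570 (mod 3750)
570 - 1329 = -759 ≡ 2991 (mod 3750)
2991 * 3098 = 9266118 ≡ 3618 (mod 3750)

3618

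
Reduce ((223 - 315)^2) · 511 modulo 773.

169

223 - 315 = -92 ≡ 681 (mod 773)
(681)^2 ≡ 734 (mod 773)
734 · 511 = 375074 ≡ 169 (mod 773)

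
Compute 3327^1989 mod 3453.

3327^1 ≡ 3327 (mod 3453)
3327^2 ≡ 3327^2 = 11068929 ≡ 2064 (mod 3453)
3327^4 ≡ 2064^2 = 4260096 ≡ 2547 (mod 3453)
3327^8 ≡ 2547^2 = 6487209 ≡ 2475 (mod 3453)
3327^16 ≡ 2475^2 = 6125625 ≡ 3 (mod 3453)
3327^32 ≡ 3^2 = 9 (mod 3453)
3327^64 ≡ 9^2 = 81 (mod 3453)
3327^128 ≡ 81^2 = 6561 ≡ 3108 (mod 3453)
3327^256 ≡ 3108^2 = 9659664 ≡ 1623 (mod 3453)
3327^512 ≡ 1623^2 = 2634129 ≡ 2943 (mod 3453)
3327^1024 ≡ 2943^2 = 8661249 ≡ 1125 (mod 3453)
3327^1989 = 3327^1024 * 3327^512 * 3327^256 * 3327^128 * 3327^64 * 3327^4 * 3327^1 ≡ 1125 * 2943 * 1623 * 3108 * 81 * 2547 * 3327 (mod 3453).
Accumulate the product:
1125 * 2943 = 3310875 ≡ 2901
2901 * 1623 = 4708323 ≡ 1884
1884 * 3108 = 5855472 ≡ 2637
2637 * 81 = 213597 ≡ 2964
2964 * 2547 = 7549308 ≡ 1050
1050 * 3327 = 3493350 ≡ 2367

2367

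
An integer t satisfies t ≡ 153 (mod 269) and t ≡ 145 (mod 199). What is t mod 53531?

269⁻¹ mod 199: 269×145 ≡ 1 (mod 199), so 269⁻¹ ≡ 145.
t = 153 + 269×((145 − 153)×145 mod 199) = 153 + 269×34 = 9299.

9299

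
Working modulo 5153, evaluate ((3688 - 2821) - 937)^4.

2173

3688 - 2821 = 867
867 - 937 = -70 ≡ 5083 (mod 5153)
(5083)^4 ≡ 2173 (mod 5153)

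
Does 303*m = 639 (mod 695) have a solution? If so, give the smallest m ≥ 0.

298

gcd(303, 695) = 1, so a unique solution mod 695 exists.
303⁻¹ ≡ 367 (mod 695).
m ≡ 367*639 ≡ 298 (mod 695).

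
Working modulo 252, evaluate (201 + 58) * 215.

201 + 58 = 259 ≡ 7 (mod 252)
7 * 215 = 1505 ≡ 245 (mod 252)

245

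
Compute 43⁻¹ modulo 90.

Apply the Euclidean algorithm and back-substitute:
90 = 2·43 + 4
43 = 10·4 + 3
4 = 1·3 + 1
3 = 3·1 + 0
gcd(43, 90) = 1, so the inverse exists.
Bézout: 1 = 11·90 − 23·43.
So 43⁻¹ ≡ −23 ≡ 67 (mod 90).

67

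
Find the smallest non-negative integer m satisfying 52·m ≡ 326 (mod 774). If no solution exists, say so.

gcd(52, 774) = 2, and 2 | 326, so solutions exist.
Divide through by 2: 26·m ≡ 163 (mod 387).
26⁻¹ ≡ 134 (mod 387).
m ≡ 134·163 ≡ 170 (mod 387).
The smallest non-negative solution is m = 170.

170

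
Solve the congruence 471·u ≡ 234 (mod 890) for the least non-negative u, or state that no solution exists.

gcd(471, 890) = 1, so a unique solution mod 890 exists.
471⁻¹ ≡ 291 (mod 890).
u ≡ 291·234 ≡ 454 (mod 890).

454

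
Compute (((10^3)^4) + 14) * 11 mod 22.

(10)^3 ≡ 10 (mod 22)
(10)^4 ≡ 12 (mod 22)
12 + 14 = 26 ≡ 4 (mod 22)
4 * 11 = 44 ≡ 0 (mod 22)

0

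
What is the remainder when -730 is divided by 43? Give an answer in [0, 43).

1

-730 = -17·43 + 1, so -730 ≡ 1 (mod 43).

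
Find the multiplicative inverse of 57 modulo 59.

Apply the Euclidean algorithm and back-substitute:
59 = 1·57 + 2
57 = 28·2 + 1
2 = 2·1 + 0
gcd(57, 59) = 1, so the inverse exists.
Back-substitute for 1:
1 = 1·57 − 28·2
  = −28·59 + 29·57
So 57⁻¹ ≡ 29 (mod 59).

29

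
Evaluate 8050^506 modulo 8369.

Compute successive squares:
506 in binary is 111111010, i.e. 506 = 256 + 128 + 64 + 32 + 16 + 8 + 2.
8050^1 ≡ 8050 (mod 8369)
8050^2 ≡ 8050^2 = 64802500 ≡ 1333 (mod 8369)
8050^4 ≡ 1333^2 = 1776889 ≡ 2661 (mod 8369)
8050^8 ≡ 2661^2 = 7080921 ≡ 747 (mod 8369)
8050^16 ≡ 747^2 = 558009 ≡ 5655 (mod 8369)
8050^32 ≡ 5655^2 = 31979025 ≡ 1076 (mod 8369)
8050^64 ≡ 1076^2 = 1157776 ≡ 2854 (mod 8369)
8050^128 ≡ 2854^2 = 8145316 ≡ 2279 (mod 8369)
8050^256 ≡ 2279^2 = 5193841 ≡ 5061 (mod 8369)
8050^506 = 8050^256 × 8050^128 × 8050^64 × 8050^32 × 8050^16 × 8050^8 × 8050^2 ≡ 5061 × 2279 × 2854 × 1076 × 5655 × 747 × 1333 (mod 8369).
Accumulate the product:
5061 × 2279 = 11534019 ≡ 1537
1537 × 2854 = 4386598 ≡ 1242
1242 × 1076 = 1336392 ≡ 5721
5721 × 5655 = 32352255 ≡ 6070
6070 × 747 = 4534290 ≡ 6661
6661 × 1333 = 8879113 ≡ 7973

7973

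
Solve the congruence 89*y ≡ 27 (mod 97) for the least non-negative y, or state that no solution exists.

gcd(89, 97) = 1, so a unique solution mod 97 exists.
89⁻¹ ≡ 12 (mod 97).
y ≡ 12*27 ≡ 33 (mod 97).

33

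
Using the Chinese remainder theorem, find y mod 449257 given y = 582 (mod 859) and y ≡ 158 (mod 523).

52981

859⁻¹ mod 523: 859×344 ≡ 1 (mod 523), so 859⁻¹ ≡ 344.
y = 582 + 859×((158 − 582)×344 mod 523) = 582 + 859×61 = 52981.
Check: 52981 mod 859 = 582, 52981 mod 523 = 158. ✓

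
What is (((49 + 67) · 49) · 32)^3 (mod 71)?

25

49 + 67 = 116 ≡ 45 (mod 71)
45 · 49 = 2205 ≡ 4 (mod 71)
4 · 32 = 128 ≡ 57 (mod 71)
(57)^3 ≡ 25 (mod 71)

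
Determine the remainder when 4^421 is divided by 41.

Using repeated squaring:
421 in binary is 110100101, i.e. 421 = 256 + 128 + 32 + 4 + 1.
4^1 ≡ 4 (mod 41)
4^2 ≡ 4^2 = 16 (mod 41)
4^4 ≡ 16^2 = 256 ≡ 10 (mod 41)
4^8 ≡ 10^2 = 100 ≡ 18 (mod 41)
4^16 ≡ 18^2 = 324 ≡ 37 (mod 41)
4^32 ≡ 37^2 = 1369 ≡ 16 (mod 41)
4^64 ≡ 16^2 = 256 ≡ 10 (mod 41)
4^128 ≡ 10^2 = 100 ≡ 18 (mod 41)
4^256 ≡ 18^2 = 324 ≡ 37 (mod 41)
4^421 = 4^256 * 4^128 * 4^32 * 4^4 * 4^1 ≡ 37 * 18 * 16 * 10 * 4 (mod 41).
Accumulate the product:
37 * 18 = 666 ≡ 10
10 * 16 = 160 ≡ 37
37 * 10 = 370 ≡ 1
1 * 4 = 4

4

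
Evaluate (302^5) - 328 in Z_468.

(302)^5 ≡ 308 (mod 468)
308 - 328 = -20 ≡ 448 (mod 468)

448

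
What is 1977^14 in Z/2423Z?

465

1977^1 ≡ 1977 (mod 2423)
1977^2 ≡ 1977^2 = 3908529 ≡ 230 (mod 2423)
1977^4 ≡ 230^2 = 52900 ≡ 2017 (mod 2423)
1977^8 ≡ 2017^2 = 4068289 ≡ 72 (mod 2423)
1977^14 = 1977^8 · 1977^4 · 1977^2 ≡ 72 · 2017 · 230 (mod 2423).
Accumulate the product:
72 · 2017 = 145224 ≡ 2267
2267 · 230 = 521410 ≡ 465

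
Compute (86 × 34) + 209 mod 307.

86 × 34 = 2924 ≡ 161 (mod 307)
161 + 209 = 370 ≡ 63 (mod 307)

63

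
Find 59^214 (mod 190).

Using repeated squaring:
59^1 ≡ 59 (mod 190)
59^2 ≡ 59^2 = 3481 ≡ 61 (mod 190)
59^4 ≡ 61^2 = 3721 ≡ 111 (mod 190)
59^8 ≡ 111^2 = 12321 ≡ 161 (mod 190)
59^16 ≡ 161^2 = 25921 ≡ 81 (mod 190)
59^32 ≡ 81^2 = 6561 ≡ 101 (mod 190)
59^64 ≡ 101^2 = 10201 ≡ 131 (mod 190)
59^128 ≡ 131^2 = 17161 ≡ 61 (mod 190)
59^214 = 59^128 · 59^64 · 59^16 · 59^4 · 59^2 ≡ 61 · 131 · 81 · 111 · 61 (mod 190).
Accumulate the product:
61 · 131 = 7991 ≡ 11
11 · 81 = 891 ≡ 131
131 · 111 = 14541 ≡ 101
101 · 61 = 6161 ≡ 81

81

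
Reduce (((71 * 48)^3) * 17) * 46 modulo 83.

71 * 48 = 3408 ≡ 5 (mod 83)
(5)^3 ≡ 42 (mod 83)
42 * 17 = 714 ≡ 50 (mod 83)
50 * 46 = 2300 ≡ 59 (mod 83)

59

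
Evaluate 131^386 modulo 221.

131^1 ≡ 131 (mod 221)
131^2 ≡ 131^2 = 17161 ≡ 144 (mod 221)
131^4 ≡ 144^2 = 20736 ≡ 183 (mod 221)
131^8 ≡ 183^2 = 33489 ≡ 118 (mod 221)
131^16 ≡ 118^2 = 13924 ≡ 1 (mod 221)
131^32 ≡ 1^2 = 1 (mod 221)
131^64 ≡ 1^2 = 1 (mod 221)
131^128 ≡ 1^2 = 1 (mod 221)
131^256 ≡ 1^2 = 1 (mod 221)
131^386 = 131^256 · 131^128 · 131^2 ≡ 1 · 1 · 144 (mod 221).
Accumulate the product:
1 · 1 = 1
1 · 144 = 144

144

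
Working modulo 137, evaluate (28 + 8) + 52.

28 + 8 = 36
36 + 52 = 88

88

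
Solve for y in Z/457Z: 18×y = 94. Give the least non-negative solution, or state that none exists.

56

gcd(18, 457) = 1, so a unique solution mod 457 exists.
18⁻¹ ≡ 127 (mod 457).
y ≡ 127×94 ≡ 56 (mod 457).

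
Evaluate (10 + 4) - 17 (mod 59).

56

10 + 4 = 14
14 - 17 = -3 ≡ 56 (mod 59)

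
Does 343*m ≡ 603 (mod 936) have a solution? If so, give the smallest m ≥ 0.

gcd(343, 936) = 1, so a unique solution mod 936 exists.
343⁻¹ ≡ 775 (mod 936).
m ≡ 775*603 ≡ 261 (mod 936).

261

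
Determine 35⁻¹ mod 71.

71 = 2×35 + 1
35 = 35×1 + 0
gcd(35, 71) = 1, so the inverse exists.
Back-substitute for 1:
1 = 1×71 − 2×35
So 35⁻¹ ≡ −2 ≡ 69 (mod 71).

69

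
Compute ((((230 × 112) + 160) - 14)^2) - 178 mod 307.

230 × 112 = 25760 ≡ 279 (mod 307)
279 + 160 = 439 ≡ 132 (mod 307)
132 - 14 = 118
(118)^2 ≡ 109 (mod 307)
109 - 178 = -69 ≡ 238 (mod 307)

238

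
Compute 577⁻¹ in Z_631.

222

631 = 1*577 + 54
577 = 10*54 + 37
54 = 1*37 + 17
37 = 2*17 + 3
17 = 5*3 + 2
3 = 1*2 + 1
2 = 2*1 + 0
gcd(577, 631) = 1, so the inverse exists.
Bézout: 1 = −203*631 + 222*577.
So 577⁻¹ ≡ 222 (mod 631).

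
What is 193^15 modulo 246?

55

15 in binary is 1111, i.e. 15 = 8 + 4 + 2 + 1.
193^1 ≡ 193 (mod 246)
193^2 ≡ 193^2 = 37249 ≡ 103 (mod 246)
193^4 ≡ 103^2 = 10609 ≡ 31 (mod 246)
193^8 ≡ 31^2 = 961 ≡ 223 (mod 246)
193^15 = 193^8 * 193^4 * 193^2 * 193^1 ≡ 223 * 31 * 103 * 193 (mod 246).
Accumulate the product:
223 * 31 = 6913 ≡ 25
25 * 103 = 2575 ≡ 115
115 * 193 = 22195 ≡ 55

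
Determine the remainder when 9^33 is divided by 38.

9^1 ≡ 9 (mod 38)
9^2 ≡ 9^2 = 81 ≡ 5 (mod 38)
9^4 ≡ 5^2 = 25 (mod 38)
9^8 ≡ 25^2 = 625 ≡ 17 (mod 38)
9^16 ≡ 17^2 = 289 ≡ 23 (mod 38)
9^32 ≡ 23^2 = 529 ≡ 35 (mod 38)
9^33 = 9^32 · 9^1 ≡ 35 · 9 (mod 38).
35 · 9 = 315 ≡ 11 (mod 38).

11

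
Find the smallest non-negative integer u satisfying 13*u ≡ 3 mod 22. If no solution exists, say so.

gcd(13, 22) = 1, so a unique solution mod 22 exists.
13⁻¹ ≡ 17 (mod 22).
u ≡ 17*3 ≡ 7 (mod 22).

7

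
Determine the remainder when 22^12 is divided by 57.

12 in binary is 1100, i.e. 12 = 8 + 4.
22^1 ≡ 22 (mod 57)
22^2 ≡ 22^2 = 484 ≡ 28 (mod 57)
22^4 ≡ 28^2 = 784 ≡ 43 (mod 57)
22^8 ≡ 43^2 = 1849 ≡ 25 (mod 57)
22^12 = 22^8 * 22^4 ≡ 25 * 43 (mod 57).
25 * 43 = 1075 ≡ 49 (mod 57).

49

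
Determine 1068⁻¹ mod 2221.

By the extended Euclidean algorithm:
2221 = 2×1068 + 85
1068 = 12×85 + 48
85 = 1×48 + 37
48 = 1×37 + 11
37 = 3×11 + 4
11 = 2×4 + 3
4 = 1×3 + 1
3 = 3×1 + 0
gcd(1068, 2221) = 1, so the inverse exists.
Back-substitute for 1:
1 = 1×4 − 1×3
  = −1×11 + 3×4
  = 3×37 − 10×11
  = −10×48 + 13×37
  = 13×85 − 23×48
  = −23×1068 + 289×85
  = 289×2221 − 601×1068
So 1068⁻¹ ≡ −601 ≡ 1620 (mod 2221).

1620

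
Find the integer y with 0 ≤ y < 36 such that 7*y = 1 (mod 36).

Apply the Euclidean algorithm and back-substitute:
36 = 5×7 + 1
7 = 7×1 + 0
gcd(7, 36) = 1, so the inverse exists.
Bézout: 1 = 1×36 − 5×7.
So 7⁻¹ ≡ −5 ≡ 31 (mod 36).

31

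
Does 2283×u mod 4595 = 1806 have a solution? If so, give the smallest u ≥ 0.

4312

gcd(2283, 4595) = 1, so a unique solution mod 4595 exists.
2283⁻¹ ≡ 2852 (mod 4595).
u ≡ 2852×1806 ≡ 4312 (mod 4595).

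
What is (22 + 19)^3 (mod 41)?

0

22 + 19 = 41 ≡ 0 (mod 41)
(0)^3 ≡ 0 (mod 41)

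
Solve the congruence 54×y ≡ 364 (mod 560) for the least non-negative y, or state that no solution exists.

266

gcd(54, 560) = 2, and 2 | 364, so solutions exist.
Divide through by 2: 27×y mod 280 = 182.
27⁻¹ ≡ 83 (mod 280).
y ≡ 83×182 ≡ 266 (mod 280).
The smallest non-negative solution is y = 266.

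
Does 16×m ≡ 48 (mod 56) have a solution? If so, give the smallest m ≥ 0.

3

gcd(16, 56) = 8, and 8 | 48, so solutions exist.
Divide through by 8: 2×m ≡ 6 (mod 7).
2⁻¹ ≡ 4 (mod 7).
m ≡ 4×6 ≡ 3 (mod 7).
The smallest non-negative solution is m = 3.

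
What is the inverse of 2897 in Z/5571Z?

5571 = 1·2897 + 2674
2897 = 1·2674 + 223
2674 = 11·223 + 221
223 = 1·221 + 2
221 = 110·2 + 1
2 = 2·1 + 0
gcd(2897, 5571) = 1, so the inverse exists.
Bézout: 1 = 1442·5571 − 2773·2897.
So 2897⁻¹ ≡ −2773 ≡ 2798 (mod 5571).

2798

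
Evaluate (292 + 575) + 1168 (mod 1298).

737

292 + 575 = 867
867 + 1168 = 2035 ≡ 737 (mod 1298)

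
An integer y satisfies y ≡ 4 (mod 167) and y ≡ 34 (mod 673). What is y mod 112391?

167⁻¹ mod 673: 167×403 ≡ 1 (mod 673), so 167⁻¹ ≡ 403.
y = 4 + 167×((34 − 4)×403 mod 673) = 4 + 167×649 = 108387.

108387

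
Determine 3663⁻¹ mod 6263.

By the extended Euclidean algorithm:
6263 = 1*3663 + 2600
3663 = 1*2600 + 1063
2600 = 2*1063 + 474
1063 = 2*474 + 115
474 = 4*115 + 14
115 = 8*14 + 3
14 = 4*3 + 2
3 = 1*2 + 1
2 = 2*1 + 0
gcd(3663, 6263) = 1, so the inverse exists.
Back-substitute for 1:
1 = 1*3 − 1*2
  = −1*14 + 5*3
  = 5*115 − 41*14
  = −41*474 + 169*115
  = 169*1063 − 379*474
  = −379*2600 + 927*1063
  = 927*3663 − 1306*2600
  = −1306*6263 + 2233*3663
So 3663⁻¹ ≡ 2233 (mod 6263).

2233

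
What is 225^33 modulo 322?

Using repeated squaring:
225^1 ≡ 225 (mod 322)
225^2 ≡ 225^2 = 50625 ≡ 71 (mod 322)
225^4 ≡ 71^2 = 5041 ≡ 211 (mod 322)
225^8 ≡ 211^2 = 44521 ≡ 85 (mod 322)
225^16 ≡ 85^2 = 7225 ≡ 141 (mod 322)
225^32 ≡ 141^2 = 19881 ≡ 239 (mod 322)
225^33 = 225^32 * 225^1 ≡ 239 * 225 (mod 322).
239 * 225 = 53775 ≡ 1 (mod 322).

1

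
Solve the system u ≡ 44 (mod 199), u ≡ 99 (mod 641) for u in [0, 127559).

199⁻¹ mod 641: 199*335 ≡ 1 (mod 641), so 199⁻¹ ≡ 335.
u = 44 + 199*((99 − 44)*335 mod 641) = 44 + 199*477 = 94967.

94967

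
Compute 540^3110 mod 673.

110

Compute successive squares:
540^1 ≡ 540 (mod 673)
540^2 ≡ 540^2 = 291600 ≡ 191 (mod 673)
540^4 ≡ 191^2 = 36481 ≡ 139 (mod 673)
540^8 ≡ 139^2 = 19321 ≡ 477 (mod 673)
540^16 ≡ 477^2 = 227529 ≡ 55 (mod 673)
540^32 ≡ 55^2 = 3025 ≡ 333 (mod 673)
540^64 ≡ 333^2 = 110889 ≡ 517 (mod 673)
540^128 ≡ 517^2 = 267289 ≡ 108 (mod 673)
540^256 ≡ 108^2 = 11664 ≡ 223 (mod 673)
540^512 ≡ 223^2 = 49729 ≡ 600 (mod 673)
540^1024 ≡ 600^2 = 360000 ≡ 618 (mod 673)
540^2048 ≡ 618^2 = 381924 ≡ 333 (mod 673)
540^3110 = 540^2048 × 540^1024 × 540^32 × 540^4 × 540^2 ≡ 333 × 618 × 333 × 139 × 191 (mod 673).
Accumulate the product:
333 × 618 = 205794 ≡ 529
529 × 333 = 176157 ≡ 504
504 × 139 = 70056 ≡ 64
64 × 191 = 12224 ≡ 110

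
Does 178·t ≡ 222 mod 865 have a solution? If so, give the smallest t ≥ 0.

79

gcd(178, 865) = 1, so a unique solution mod 865 exists.
178⁻¹ ≡ 277 (mod 865).
t ≡ 277·222 ≡ 79 (mod 865).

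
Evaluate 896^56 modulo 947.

By square-and-multiply:
56 in binary is 111000, i.e. 56 = 32 + 16 + 8.
896^1 ≡ 896 (mod 947)
896^2 ≡ 896^2 = 802816 ≡ 707 (mod 947)
896^4 ≡ 707^2 = 499849 ≡ 780 (mod 947)
896^8 ≡ 780^2 = 608400 ≡ 426 (mod 947)
896^16 ≡ 426^2 = 181476 ≡ 599 (mod 947)
896^32 ≡ 599^2 = 358801 ≡ 835 (mod 947)
896^56 = 896^32 × 896^16 × 896^8 ≡ 835 × 599 × 426 (mod 947).
Accumulate the product:
835 × 599 = 500165 ≡ 149
149 × 426 = 63474 ≡ 25

25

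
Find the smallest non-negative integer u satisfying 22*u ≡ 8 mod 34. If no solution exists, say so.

gcd(22, 34) = 2, and 2 | 8, so solutions exist.
Divide through by 2: 11*u ≡ 4 (mod 17).
11⁻¹ ≡ 14 (mod 17).
u ≡ 14*4 ≡ 5 (mod 17).
The smallest non-negative solution is u = 5.

5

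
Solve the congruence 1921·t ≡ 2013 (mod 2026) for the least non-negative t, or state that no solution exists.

gcd(1921, 2026) = 1, so a unique solution mod 2026 exists.
1921⁻¹ ≡ 1177 (mod 2026).
t ≡ 1177·2013 ≡ 907 (mod 2026).

907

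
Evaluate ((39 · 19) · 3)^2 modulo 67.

10

39 · 19 = 741 ≡ 4 (mod 67)
4 · 3 = 12
(12)^2 ≡ 10 (mod 67)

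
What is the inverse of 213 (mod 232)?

61

Apply the Euclidean algorithm and back-substitute:
232 = 1·213 + 19
213 = 11·19 + 4
19 = 4·4 + 3
4 = 1·3 + 1
3 = 3·1 + 0
gcd(213, 232) = 1, so the inverse exists.
Bézout: 1 = −56·232 + 61·213.
So 213⁻¹ ≡ 61 (mod 232).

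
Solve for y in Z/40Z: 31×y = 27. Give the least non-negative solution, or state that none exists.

gcd(31, 40) = 1, so a unique solution mod 40 exists.
31⁻¹ ≡ 31 (mod 40).
y ≡ 31×27 ≡ 37 (mod 40).

37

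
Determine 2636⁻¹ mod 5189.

5189 = 1×2636 + 2553
2636 = 1×2553 + 83
2553 = 30×83 + 63
83 = 1×63 + 20
63 = 3×20 + 3
20 = 6×3 + 2
3 = 1×2 + 1
2 = 2×1 + 0
gcd(2636, 5189) = 1, so the inverse exists.
Back-substitute for 1:
1 = 1×3 − 1×2
  = −1×20 + 7×3
  = 7×63 − 22×20
  = −22×83 + 29×63
  = 29×2553 − 892×83
  = −892×2636 + 921×2553
  = 921×5189 − 1813×2636
So 2636⁻¹ ≡ −1813 ≡ 3376 (mod 5189).

3376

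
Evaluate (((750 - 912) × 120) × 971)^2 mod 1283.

563

750 - 912 = -162 ≡ 1121 (mod 1283)
1121 × 120 = 134520 ≡ 1088 (mod 1283)
1088 × 971 = 1056448 ≡ 539 (mod 1283)
(539)^2 ≡ 563 (mod 1283)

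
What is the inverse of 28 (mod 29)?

29 = 1·28 + 1
28 = 28·1 + 0
gcd(28, 29) = 1, so the inverse exists.
Bézout: 1 = 1·29 − 1·28.
So 28⁻¹ ≡ −1 ≡ 28 (mod 29).

28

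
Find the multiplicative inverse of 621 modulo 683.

11

Run the extended Euclidean algorithm:
683 = 1×621 + 62
621 = 10×62 + 1
62 = 62×1 + 0
gcd(621, 683) = 1, so the inverse exists.
Back-substitute for 1:
1 = 1×621 − 10×62
  = −10×683 + 11×621
So 621⁻¹ ≡ 11 (mod 683).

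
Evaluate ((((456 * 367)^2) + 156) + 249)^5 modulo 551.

456 * 367 = 167352 ≡ 399 (mod 551)
(399)^2 ≡ 513 (mod 551)
513 + 156 = 669 ≡ 118 (mod 551)
118 + 249 = 367
(367)^5 ≡ 195 (mod 551)

195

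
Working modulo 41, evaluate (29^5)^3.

14

(29)^5 ≡ 38 (mod 41)
(38)^3 ≡ 14 (mod 41)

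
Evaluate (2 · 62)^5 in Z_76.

60

2 · 62 = 124 ≡ 48 (mod 76)
(48)^5 ≡ 60 (mod 76)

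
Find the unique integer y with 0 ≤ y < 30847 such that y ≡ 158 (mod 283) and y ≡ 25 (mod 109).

17138

283⁻¹ mod 109: 283×52 ≡ 1 (mod 109), so 283⁻¹ ≡ 52.
y = 158 + 283×((25 − 158)×52 mod 109) = 158 + 283×60 = 17138.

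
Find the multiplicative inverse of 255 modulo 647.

647 = 2*255 + 137
255 = 1*137 + 118
137 = 1*118 + 19
118 = 6*19 + 4
19 = 4*4 + 3
4 = 1*3 + 1
3 = 3*1 + 0
gcd(255, 647) = 1, so the inverse exists.
Back-substitute for 1:
1 = 1*4 − 1*3
  = −1*19 + 5*4
  = 5*118 − 31*19
  = −31*137 + 36*118
  = 36*255 − 67*137
  = −67*647 + 170*255
So 255⁻¹ ≡ 170 (mod 647).

170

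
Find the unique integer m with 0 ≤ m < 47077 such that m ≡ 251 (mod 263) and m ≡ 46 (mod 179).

5774

263⁻¹ mod 179: 263·130 ≡ 1 (mod 179), so 263⁻¹ ≡ 130.
m = 251 + 263·((46 − 251)·130 mod 179) = 251 + 263·21 = 5774.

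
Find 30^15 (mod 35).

15

15 in binary is 1111, i.e. 15 = 8 + 4 + 2 + 1.
30^1 ≡ 30 (mod 35)
30^2 ≡ 30^2 = 900 ≡ 25 (mod 35)
30^4 ≡ 25^2 = 625 ≡ 30 (mod 35)
30^8 ≡ 30^2 = 900 ≡ 25 (mod 35)
30^15 = 30^8 · 30^4 · 30^2 · 30^1 ≡ 25 · 30 · 25 · 30 (mod 35).
Accumulate the product:
25 · 30 = 750 ≡ 15
15 · 25 = 375 ≡ 25
25 · 30 = 750 ≡ 15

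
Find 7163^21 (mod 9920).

4683

Using repeated squaring:
21 in binary is 10101, i.e. 21 = 16 + 4 + 1.
7163^1 ≡ 7163 (mod 9920)
7163^2 ≡ 7163^2 = 51308569 ≡ 2329 (mod 9920)
7163^4 ≡ 2329^2 = 5424241 ≡ 7921 (mod 9920)
7163^8 ≡ 7921^2 = 62742241 ≡ 8161 (mod 9920)
7163^16 ≡ 8161^2 = 66601921 ≡ 8961 (mod 9920)
7163^21 = 7163^16 · 7163^4 · 7163^1 ≡ 8961 · 7921 · 7163 (mod 9920).
Accumulate the product:
8961 · 7921 = 70980081 ≡ 2481
2481 · 7163 = 17771403 ≡ 4683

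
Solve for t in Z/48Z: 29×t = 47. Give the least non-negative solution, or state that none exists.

gcd(29, 48) = 1, so a unique solution mod 48 exists.
29⁻¹ ≡ 5 (mod 48).
t ≡ 5×47 ≡ 43 (mod 48).

43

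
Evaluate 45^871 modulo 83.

20

871 in binary is 1101100111, i.e. 871 = 512 + 256 + 64 + 32 + 4 + 2 + 1.
45^1 ≡ 45 (mod 83)
45^2 ≡ 45^2 = 2025 ≡ 33 (mod 83)
45^4 ≡ 33^2 = 1089 ≡ 10 (mod 83)
45^8 ≡ 10^2 = 100 ≡ 17 (mod 83)
45^16 ≡ 17^2 = 289 ≡ 40 (mod 83)
45^32 ≡ 40^2 = 1600 ≡ 23 (mod 83)
45^64 ≡ 23^2 = 529 ≡ 31 (mod 83)
45^128 ≡ 31^2 = 961 ≡ 48 (mod 83)
45^256 ≡ 48^2 = 2304 ≡ 63 (mod 83)
45^512 ≡ 63^2 = 3969 ≡ 68 (mod 83)
45^871 = 45^512 × 45^256 × 45^64 × 45^32 × 45^4 × 45^2 × 45^1 ≡ 68 × 63 × 31 × 23 × 10 × 33 × 45 (mod 83).
Accumulate the product:
68 × 63 = 4284 ≡ 51
51 × 31 = 1581 ≡ 4
4 × 23 = 92 ≡ 9
9 × 10 = 90 ≡ 7
7 × 33 = 231 ≡ 65
65 × 45 = 2925 ≡ 20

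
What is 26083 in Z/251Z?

26083 = 103·251 + 230, so 26083 ≡ 230 (mod 251).

230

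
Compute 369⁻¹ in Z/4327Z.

1114

By the extended Euclidean algorithm:
4327 = 11*369 + 268
369 = 1*268 + 101
268 = 2*101 + 66
101 = 1*66 + 35
66 = 1*35 + 31
35 = 1*31 + 4
31 = 7*4 + 3
4 = 1*3 + 1
3 = 3*1 + 0
gcd(369, 4327) = 1, so the inverse exists.
Bézout: 1 = −95*4327 + 1114*369.
So 369⁻¹ ≡ 1114 (mod 4327).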